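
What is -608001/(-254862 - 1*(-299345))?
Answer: -608001/44483 ≈ -13.668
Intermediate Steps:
-608001/(-254862 - 1*(-299345)) = -608001/(-254862 + 299345) = -608001/44483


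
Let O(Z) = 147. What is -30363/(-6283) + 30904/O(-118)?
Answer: 198633193/923601 ≈ 215.06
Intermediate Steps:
-30363/(-6283) + 30904/O(-118) = -30363/(-6283) + 30904/147 = -30363*(-1/6283) + 30904*(1/147) = 30363/6283 + 30904/147 = 198633193/923601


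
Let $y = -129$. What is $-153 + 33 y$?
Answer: $-4410$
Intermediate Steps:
$-153 + 33 y = -153 + 33 \left(-129\right) = -153 - 4257 = -4410$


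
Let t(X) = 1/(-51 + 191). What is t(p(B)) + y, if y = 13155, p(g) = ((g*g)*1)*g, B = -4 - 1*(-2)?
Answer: 1841701/140 ≈ 13155.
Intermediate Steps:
B = -2 (B = -4 + 2 = -2)
p(g) = g**3 (p(g) = (g**2*1)*g = g**2*g = g**3)
t(X) = 1/140
t(p(B)) + y = 1/140 + 13155 = 1841701/140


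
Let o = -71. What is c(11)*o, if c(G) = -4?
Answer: 284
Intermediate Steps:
c(11)*o = -4*(-71) = 284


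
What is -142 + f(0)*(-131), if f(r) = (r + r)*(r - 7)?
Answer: -142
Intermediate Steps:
f(r) = 2*r*(-7 + r) (f(r) = (2*r)*(-7 + r) = 2*r*(-7 + r))
-142 + f(0)*(-131) = -142 + (2*0*(-7 + 0))*(-131) = -142 + (2*0*(-7))*(-131) = -142 + 0*(-131) = -142 + 0 = -142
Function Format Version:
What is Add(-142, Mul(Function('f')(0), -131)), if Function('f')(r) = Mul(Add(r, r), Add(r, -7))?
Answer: -142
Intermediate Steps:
Function('f')(r) = Mul(2, r, Add(-7, r)) (Function('f')(r) = Mul(Mul(2, r), Add(-7, r)) = Mul(2, r, Add(-7, r)))
Add(-142, Mul(Function('f')(0), -131)) = Add(-142, Mul(Mul(2, 0, Add(-7, 0)), -131)) = Add(-142, Mul(Mul(2, 0, -7), -131)) = Add(-142, Mul(0, -131)) = Add(-142, 0) = -142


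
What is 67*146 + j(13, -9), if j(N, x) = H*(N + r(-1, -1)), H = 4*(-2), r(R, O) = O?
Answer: 9686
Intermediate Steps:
H = -8
j(N, x) = 8 - 8*N (j(N, x) = -8*(N - 1) = -8*(-1 + N) = 8 - 8*N)
67*146 + j(13, -9) = 67*146 + (8 - 8*13) = 9782 + (8 - 104) = 9782 - 96 = 9686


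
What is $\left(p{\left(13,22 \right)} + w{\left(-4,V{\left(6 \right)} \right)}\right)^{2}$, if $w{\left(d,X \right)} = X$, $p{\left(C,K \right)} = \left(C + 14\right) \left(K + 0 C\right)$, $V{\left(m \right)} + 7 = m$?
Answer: $351649$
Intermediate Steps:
$V{\left(m \right)} = -7 + m$
$p{\left(C,K \right)} = K \left(14 + C\right)$ ($p{\left(C,K \right)} = \left(14 + C\right) \left(K + 0\right) = \left(14 + C\right) K = K \left(14 + C\right)$)
$\left(p{\left(13,22 \right)} + w{\left(-4,V{\left(6 \right)} \right)}\right)^{2} = \left(22 \left(14 + 13\right) + \left(-7 + 6\right)\right)^{2} = \left(22 \cdot 27 - 1\right)^{2} = \left(594 - 1\right)^{2} = 593^{2} = 351649$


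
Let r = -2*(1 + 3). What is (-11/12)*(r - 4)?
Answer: 11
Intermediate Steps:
r = -8 (r = -2*4 = -8)
(-11/12)*(r - 4) = (-11/12)*(-8 - 4) = -11*1/12*(-12) = -11/12*(-12) = 11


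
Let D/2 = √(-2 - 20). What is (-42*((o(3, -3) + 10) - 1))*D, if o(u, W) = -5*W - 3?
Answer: -1764*I*√22 ≈ -8273.9*I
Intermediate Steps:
o(u, W) = -3 - 5*W
D = 2*I*√22 (D = 2*√(-2 - 20) = 2*√(-22) = 2*(I*√22) = 2*I*√22 ≈ 9.3808*I)
(-42*((o(3, -3) + 10) - 1))*D = (-42*(((-3 - 5*(-3)) + 10) - 1))*(2*I*√22) = (-42*(((-3 + 15) + 10) - 1))*(2*I*√22) = (-42*((12 + 10) - 1))*(2*I*√22) = (-42*(22 - 1))*(2*I*√22) = (-42*21)*(2*I*√22) = -1764*I*√22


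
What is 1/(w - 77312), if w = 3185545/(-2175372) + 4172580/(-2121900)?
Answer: -76932030780/5948033102357281 ≈ -1.2934e-5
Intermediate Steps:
w = -263938693921/76932030780 (w = 3185545*(-1/2175372) + 4172580*(-1/2121900) = -3185545/2175372 - 69543/35365 = -263938693921/76932030780 ≈ -3.4308)
1/(w - 77312) = 1/(-263938693921/76932030780 - 77312) = 1/(-5948033102357281/76932030780) = -76932030780/5948033102357281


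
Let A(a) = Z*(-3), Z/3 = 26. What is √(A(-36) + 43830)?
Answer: 6*√1211 ≈ 208.80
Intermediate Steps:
Z = 78 (Z = 3*26 = 78)
A(a) = -234 (A(a) = 78*(-3) = -234)
√(A(-36) + 43830) = √(-234 + 43830) = √43596 = 6*√1211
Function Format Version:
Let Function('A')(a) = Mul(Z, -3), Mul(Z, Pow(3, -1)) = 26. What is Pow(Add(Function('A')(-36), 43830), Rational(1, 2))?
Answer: Mul(6, Pow(1211, Rational(1, 2))) ≈ 208.80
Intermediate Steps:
Z = 78 (Z = Mul(3, 26) = 78)
Function('A')(a) = -234 (Function('A')(a) = Mul(78, -3) = -234)
Pow(Add(Function('A')(-36), 43830), Rational(1, 2)) = Pow(Add(-234, 43830), Rational(1, 2)) = Pow(43596, Rational(1, 2)) = Mul(6, Pow(1211, Rational(1, 2)))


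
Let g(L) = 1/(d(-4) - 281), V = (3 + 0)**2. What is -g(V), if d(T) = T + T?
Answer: 1/289 ≈ 0.0034602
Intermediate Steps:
d(T) = 2*T
V = 9 (V = 3**2 = 9)
g(L) = -1/289 (g(L) = 1/(2*(-4) - 281) = 1/(-8 - 281) = 1/(-289) = -1/289)
-g(V) = -1*(-1/289) = 1/289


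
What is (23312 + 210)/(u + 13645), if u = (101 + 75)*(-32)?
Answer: 23522/8013 ≈ 2.9355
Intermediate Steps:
u = -5632 (u = 176*(-32) = -5632)
(23312 + 210)/(u + 13645) = (23312 + 210)/(-5632 + 13645) = 23522/8013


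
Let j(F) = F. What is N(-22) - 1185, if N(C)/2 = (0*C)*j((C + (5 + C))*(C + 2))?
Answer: -1185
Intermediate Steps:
N(C) = 0 (N(C) = 2*((0*C)*((C + (5 + C))*(C + 2))) = 2*(0*((5 + 2*C)*(2 + C))) = 2*(0*((2 + C)*(5 + 2*C))) = 2*0 = 0)
N(-22) - 1185 = 0 - 1185 = -1185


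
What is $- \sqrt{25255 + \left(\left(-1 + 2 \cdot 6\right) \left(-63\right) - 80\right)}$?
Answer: $- \sqrt{24482} \approx -156.47$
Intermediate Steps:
$- \sqrt{25255 + \left(\left(-1 + 2 \cdot 6\right) \left(-63\right) - 80\right)} = - \sqrt{25255 + \left(\left(-1 + 12\right) \left(-63\right) - 80\right)} = - \sqrt{25255 + \left(11 \left(-63\right) - 80\right)} = - \sqrt{25255 - 773} = - \sqrt{24482}$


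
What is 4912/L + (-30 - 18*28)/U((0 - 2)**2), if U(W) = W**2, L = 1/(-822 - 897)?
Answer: -67550091/8 ≈ -8.4438e+6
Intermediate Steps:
L = -1/1719 (L = 1/(-1719) = -1/1719 ≈ -0.00058173)
4912/L + (-30 - 18*28)/U((0 - 2)**2) = 4912/(-1/1719) + (-30 - 18*28)/(((0 - 2)**2)**2) = 4912*(-1719) + (-30 - 504)/(((-2)**2)**2) = -8443728 - 534/(4**2) = -8443728 - 534/16 = -8443728 - 534*1/16 = -8443728 - 267/8 = -67550091/8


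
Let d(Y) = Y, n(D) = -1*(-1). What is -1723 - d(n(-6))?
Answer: -1724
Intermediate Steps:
n(D) = 1
-1723 - d(n(-6)) = -1723 - 1*1 = -1723 - 1 = -1724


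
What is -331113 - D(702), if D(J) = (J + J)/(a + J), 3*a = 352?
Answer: -406939983/1229 ≈ -3.3111e+5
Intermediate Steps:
a = 352/3 (a = (⅓)*352 = 352/3 ≈ 117.33)
D(J) = 2*J/(352/3 + J) (D(J) = (J + J)/(352/3 + J) = (2*J)/(352/3 + J) = 2*J/(352/3 + J))
-331113 - D(702) = -331113 - 6*702/(352 + 3*702) = -331113 - 6*702/(352 + 2106) = -331113 - 6*702/2458 = -331113 - 1*2106/1229 = -331113 - 2106/1229 = -406939983/1229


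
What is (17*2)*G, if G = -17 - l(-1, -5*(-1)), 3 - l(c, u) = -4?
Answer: -816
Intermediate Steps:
l(c, u) = 7 (l(c, u) = 3 - 1*(-4) = 3 + 4 = 7)
G = -24 (G = -17 - 1*7 = -17 - 7 = -24)
(17*2)*G = (17*2)*(-24) = 34*(-24) = -816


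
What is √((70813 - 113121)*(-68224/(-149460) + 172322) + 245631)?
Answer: I*√10178404672486574145/37365 ≈ 85384.0*I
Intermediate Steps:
√((70813 - 113121)*(-68224/(-149460) + 172322) + 245631) = √(-42308*(-68224*(-1/149460) + 172322) + 245631) = √(-42308*(17056/37365 + 172322) + 245631) = √(-42308*6438828586/37365 + 245631) = √(-272413959816488/37365 + 245631) = √(-272404781814173/37365) = I*√10178404672486574145/37365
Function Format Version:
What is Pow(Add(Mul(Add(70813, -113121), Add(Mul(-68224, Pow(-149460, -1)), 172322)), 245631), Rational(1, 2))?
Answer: Mul(Rational(1, 37365), I, Pow(10178404672486574145, Rational(1, 2))) ≈ Mul(85384., I)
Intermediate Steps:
Pow(Add(Mul(Add(70813, -113121), Add(Mul(-68224, Pow(-149460, -1)), 172322)), 245631), Rational(1, 2)) = Pow(Add(Mul(-42308, Add(Mul(-68224, Rational(-1, 149460)), 172322)), 245631), Rational(1, 2)) = Pow(Add(Mul(-42308, Add(Rational(17056, 37365), 172322)), 245631), Rational(1, 2)) = Pow(Add(Mul(-42308, Rational(6438828586, 37365)), 245631), Rational(1, 2)) = Pow(Add(Rational(-272413959816488, 37365), 245631), Rational(1, 2)) = Pow(Rational(-272404781814173, 37365), Rational(1, 2)) = Mul(Rational(1, 37365), I, Pow(10178404672486574145, Rational(1, 2)))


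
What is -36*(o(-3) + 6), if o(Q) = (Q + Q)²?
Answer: -1512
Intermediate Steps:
o(Q) = 4*Q² (o(Q) = (2*Q)² = 4*Q²)
-36*(o(-3) + 6) = -36*(4*(-3)² + 6) = -36*(4*9 + 6) = -36*(36 + 6) = -36*42 = -1512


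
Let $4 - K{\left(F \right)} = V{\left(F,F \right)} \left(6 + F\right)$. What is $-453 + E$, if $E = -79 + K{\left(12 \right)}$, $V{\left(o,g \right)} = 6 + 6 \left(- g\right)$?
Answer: $660$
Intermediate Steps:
$V{\left(o,g \right)} = 6 - 6 g$
$K{\left(F \right)} = 4 - \left(6 + F\right) \left(6 - 6 F\right)$ ($K{\left(F \right)} = 4 - \left(6 - 6 F\right) \left(6 + F\right) = 4 - \left(6 + F\right) \left(6 - 6 F\right)$)
$E = 1113$ ($E = -79 + \left(-32 + 6 \cdot 12^{2} + 30 \cdot 12\right) = -79 + \left(-32 + 6 \cdot 144 + 360\right) = -79 + \left(-32 + 864 + 360\right) = -79 + 1192 = 1113$)
$-453 + E = -453 + 1113 = 660$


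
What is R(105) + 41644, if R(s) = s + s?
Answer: 41854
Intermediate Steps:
R(s) = 2*s
R(105) + 41644 = 2*105 + 41644 = 210 + 41644 = 41854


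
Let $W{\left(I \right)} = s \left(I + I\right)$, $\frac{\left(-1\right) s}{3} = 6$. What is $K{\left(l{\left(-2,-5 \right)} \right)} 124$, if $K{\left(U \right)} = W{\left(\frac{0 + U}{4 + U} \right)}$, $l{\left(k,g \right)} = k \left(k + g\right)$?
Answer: $-3472$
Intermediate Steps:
$s = -18$ ($s = \left(-3\right) 6 = -18$)
$l{\left(k,g \right)} = k \left(g + k\right)$
$W{\left(I \right)} = - 36 I$ ($W{\left(I \right)} = - 18 \left(I + I\right) = - 18 \cdot 2 I = - 36 I$)
$K{\left(U \right)} = - \frac{36 U}{4 + U}$ ($K{\left(U \right)} = - 36 \frac{0 + U}{4 + U} = - 36 \frac{U}{4 + U} = - \frac{36 U}{4 + U}$)
$K{\left(l{\left(-2,-5 \right)} \right)} 124 = - \frac{36 \left(- 2 \left(-5 - 2\right)\right)}{4 - 2 \left(-5 - 2\right)} 124 = - \frac{36 \left(\left(-2\right) \left(-7\right)\right)}{4 - -14} \cdot 124 = \left(-36\right) 14 \frac{1}{4 + 14} \cdot 124 = \left(-36\right) 14 \cdot \frac{1}{18} \cdot 124 = \left(-28\right) 124 = -3472$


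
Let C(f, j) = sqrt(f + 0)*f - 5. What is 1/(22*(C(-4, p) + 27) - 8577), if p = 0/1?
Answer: -8093/65527625 + 176*I/65527625 ≈ -0.00012351 + 2.6859e-6*I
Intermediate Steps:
p = 0 (p = 0*1 = 0)
C(f, j) = -5 + f**(3/2) (C(f, j) = sqrt(f)*f - 5 = f**(3/2) - 5 = -5 + f**(3/2))
1/(22*(C(-4, p) + 27) - 8577) = 1/(22*((-5 + (-4)**(3/2)) + 27) - 8577) = 1/(22*((-5 - 8*I) + 27) - 8577) = 1/(22*(22 - 8*I) - 8577) = 1/((484 - 176*I) - 8577) = 1/(-8093 - 176*I) = (-8093 + 176*I)/65527625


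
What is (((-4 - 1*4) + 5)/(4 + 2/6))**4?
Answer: 6561/28561 ≈ 0.22972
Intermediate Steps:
(((-4 - 1*4) + 5)/(4 + 2/6))**4 = (((-4 - 4) + 5)/(4 + 2*(1/6)))**4 = ((-8 + 5)/(4 + 1/3))**4 = (-3/13/3)**4 = (-3*3/13)**4 = (-9/13)**4 = 6561/28561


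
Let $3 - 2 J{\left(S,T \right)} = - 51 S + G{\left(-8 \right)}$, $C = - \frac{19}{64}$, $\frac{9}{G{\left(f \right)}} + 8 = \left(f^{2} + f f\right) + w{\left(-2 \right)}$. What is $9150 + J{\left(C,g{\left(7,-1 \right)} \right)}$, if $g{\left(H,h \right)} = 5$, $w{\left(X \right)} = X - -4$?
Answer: $\frac{71395515}{7808} \approx 9143.9$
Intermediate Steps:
$w{\left(X \right)} = 4 + X$ ($w{\left(X \right)} = X + 4 = 4 + X$)
$G{\left(f \right)} = \frac{9}{-6 + 2 f^{2}}$ ($G{\left(f \right)} = \frac{9}{-8 + \left(\left(f^{2} + f f\right) + \left(4 - 2\right)\right)} = \frac{9}{-8 + \left(\left(f^{2} + f^{2}\right) + 2\right)} = \frac{9}{-8 + \left(2 f^{2} + 2\right)} = \frac{9}{-8 + \left(2 + 2 f^{2}\right)} = \frac{9}{-6 + 2 f^{2}}$)
$C = - \frac{19}{64}$ ($C = \left(-19\right) \frac{1}{64} = - \frac{19}{64} \approx -0.29688$)
$J{\left(S,T \right)} = \frac{357}{244} + \frac{51 S}{2}$ ($J{\left(S,T \right)} = \frac{3}{2} - \frac{- 51 S + \frac{9}{2 \left(-3 + \left(-8\right)^{2}\right)}}{2} = \frac{3}{2} - \frac{- 51 S + \frac{9}{2 \left(-3 + 64\right)}}{2} = \frac{3}{2} - \frac{- 51 S + \frac{9}{2 \cdot 61}}{2} = \frac{3}{2} - \frac{- 51 S + \frac{9}{2} \cdot \frac{1}{61}}{2} = \frac{3}{2} - \frac{- 51 S + \frac{9}{122}}{2} = \frac{3}{2} - \frac{\frac{9}{122} - 51 S}{2} = \frac{3}{2} + \left(- \frac{9}{244} + \frac{51 S}{2}\right) = \frac{357}{244} + \frac{51 S}{2}$)
$9150 + J{\left(C,g{\left(7,-1 \right)} \right)} = 9150 + \left(\frac{357}{244} + \frac{51}{2} \left(- \frac{19}{64}\right)\right) = 9150 + \left(\frac{357}{244} - \frac{969}{128}\right) = 9150 - \frac{47685}{7808} = \frac{71395515}{7808}$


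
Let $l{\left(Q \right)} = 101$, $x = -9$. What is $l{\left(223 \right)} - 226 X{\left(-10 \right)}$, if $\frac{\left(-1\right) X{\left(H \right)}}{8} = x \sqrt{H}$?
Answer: $101 - 16272 i \sqrt{10} \approx 101.0 - 51457.0 i$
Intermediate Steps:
$X{\left(H \right)} = 72 \sqrt{H}$ ($X{\left(H \right)} = - 8 \left(- 9 \sqrt{H}\right) = 72 \sqrt{H}$)
$l{\left(223 \right)} - 226 X{\left(-10 \right)} = 101 - 226 \cdot 72 \sqrt{-10} = 101 - 226 \cdot 72 i \sqrt{10} = 101 - 16272 i \sqrt{10}$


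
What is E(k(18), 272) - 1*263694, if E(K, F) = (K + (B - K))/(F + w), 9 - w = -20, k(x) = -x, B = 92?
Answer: -79371802/301 ≈ -2.6369e+5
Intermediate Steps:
w = 29 (w = 9 - 1*(-20) = 9 + 20 = 29)
E(K, F) = 92/(29 + F) (E(K, F) = (K + (92 - K))/(F + 29) = 92/(29 + F))
E(k(18), 272) - 1*263694 = 92/(29 + 272) - 1*263694 = 92/301 - 263694 = -79371802/301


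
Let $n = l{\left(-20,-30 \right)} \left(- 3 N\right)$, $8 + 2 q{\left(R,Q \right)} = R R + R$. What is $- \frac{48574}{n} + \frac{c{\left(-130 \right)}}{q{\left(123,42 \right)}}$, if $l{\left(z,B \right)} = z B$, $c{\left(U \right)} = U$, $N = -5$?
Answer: $- \frac{92850257}{17149500} \approx -5.4142$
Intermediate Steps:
$q{\left(R,Q \right)} = -4 + \frac{R}{2} + \frac{R^{2}}{2}$ ($q{\left(R,Q \right)} = -4 + \frac{R R + R}{2} = -4 + \frac{R^{2} + R}{2} = -4 + \frac{R + R^{2}}{2} = -4 + \left(\frac{R}{2} + \frac{R^{2}}{2}\right) = -4 + \frac{R}{2} + \frac{R^{2}}{2}$)
$l{\left(z,B \right)} = B z$
$n = 9000$ ($n = \left(-30\right) \left(-20\right) \left(\left(-3\right) \left(-5\right)\right) = 600 \cdot 15 = 9000$)
$- \frac{48574}{n} + \frac{c{\left(-130 \right)}}{q{\left(123,42 \right)}} = - \frac{48574}{9000} - \frac{130}{-4 + \frac{1}{2} \cdot 123 + \frac{123^{2}}{2}} = \left(-48574\right) \frac{1}{9000} - \frac{130}{-4 + \frac{123}{2} + \frac{1}{2} \cdot 15129} = - \frac{24287}{4500} - \frac{130}{-4 + \frac{123}{2} + \frac{15129}{2}} = - \frac{24287}{4500} - \frac{130}{7622} = - \frac{24287}{4500} - \frac{65}{3811} = - \frac{92850257}{17149500}$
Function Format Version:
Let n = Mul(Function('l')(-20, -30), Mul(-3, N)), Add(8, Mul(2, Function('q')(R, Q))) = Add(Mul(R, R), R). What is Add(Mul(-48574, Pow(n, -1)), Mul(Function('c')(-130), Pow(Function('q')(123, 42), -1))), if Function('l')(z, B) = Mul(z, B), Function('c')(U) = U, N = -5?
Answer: Rational(-92850257, 17149500) ≈ -5.4142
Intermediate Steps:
Function('q')(R, Q) = Add(-4, Mul(Rational(1, 2), R), Mul(Rational(1, 2), Pow(R, 2))) (Function('q')(R, Q) = Add(-4, Mul(Rational(1, 2), Add(Mul(R, R), R))) = Add(-4, Mul(Rational(1, 2), Add(Pow(R, 2), R))) = Add(-4, Mul(Rational(1, 2), Add(R, Pow(R, 2)))) = Add(-4, Add(Mul(Rational(1, 2), R), Mul(Rational(1, 2), Pow(R, 2)))) = Add(-4, Mul(Rational(1, 2), R), Mul(Rational(1, 2), Pow(R, 2))))
Function('l')(z, B) = Mul(B, z)
n = 9000 (n = Mul(Mul(-30, -20), Mul(-3, -5)) = Mul(600, 15) = 9000)
Add(Mul(-48574, Pow(n, -1)), Mul(Function('c')(-130), Pow(Function('q')(123, 42), -1))) = Add(Mul(-48574, Pow(9000, -1)), Mul(-130, Pow(Add(-4, Mul(Rational(1, 2), 123), Mul(Rational(1, 2), Pow(123, 2))), -1))) = Add(Mul(-48574, Rational(1, 9000)), Mul(-130, Pow(Add(-4, Rational(123, 2), Mul(Rational(1, 2), 15129)), -1))) = Add(Rational(-24287, 4500), Mul(-130, Pow(Add(-4, Rational(123, 2), Rational(15129, 2)), -1))) = Add(Rational(-24287, 4500), Mul(-130, Pow(7622, -1))) = Add(Rational(-24287, 4500), Mul(-130, Rational(1, 7622))) = Add(Rational(-24287, 4500), Rational(-65, 3811)) = Rational(-92850257, 17149500)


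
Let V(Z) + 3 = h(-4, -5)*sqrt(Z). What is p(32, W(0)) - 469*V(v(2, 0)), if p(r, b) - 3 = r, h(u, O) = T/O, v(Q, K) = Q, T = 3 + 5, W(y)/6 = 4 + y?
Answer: 1442 + 3752*sqrt(2)/5 ≈ 2503.2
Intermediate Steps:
W(y) = 24 + 6*y (W(y) = 6*(4 + y) = 24 + 6*y)
T = 8
h(u, O) = 8/O
p(r, b) = 3 + r
V(Z) = -3 - 8*sqrt(Z)/5 (V(Z) = -3 + (8/(-5))*sqrt(Z) = -3 + (8*(-1/5))*sqrt(Z) = -3 - 8*sqrt(Z)/5)
p(32, W(0)) - 469*V(v(2, 0)) = (3 + 32) - 469*(-3 - 8*sqrt(2)/5) = 35 + (1407 + 3752*sqrt(2)/5) = 1442 + 3752*sqrt(2)/5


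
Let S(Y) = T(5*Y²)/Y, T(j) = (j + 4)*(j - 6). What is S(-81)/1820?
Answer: -3941767/540 ≈ -7299.6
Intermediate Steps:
T(j) = (-6 + j)*(4 + j) (T(j) = (4 + j)*(-6 + j) = (-6 + j)*(4 + j))
S(Y) = (-24 - 10*Y² + 25*Y⁴)/Y (S(Y) = (-24 + (5*Y²)² - 10*Y²)/Y = (-24 + 25*Y⁴ - 10*Y²)/Y = (-24 - 10*Y² + 25*Y⁴)/Y)
S(-81)/1820 = (-24/(-81) - 10*(-81) + 25*(-81)³)/1820 = (-24*(-1/81) + 810 + 25*(-531441))*(1/1820) = (8/27 + 810 - 13286025)*(1/1820) = -358700797/27*1/1820 = -3941767/540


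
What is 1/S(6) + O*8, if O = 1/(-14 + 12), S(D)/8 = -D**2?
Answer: -1153/288 ≈ -4.0035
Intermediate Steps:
S(D) = -8*D**2 (S(D) = 8*(-D**2) = -8*D**2)
O = -1/2 (O = 1/(-2) = -1/2 ≈ -0.50000)
1/S(6) + O*8 = 1/(-8*6**2) - 1/2*8 = 1/(-8*36) - 4 = 1/(-288) - 4 = -1/288 - 4 = -1153/288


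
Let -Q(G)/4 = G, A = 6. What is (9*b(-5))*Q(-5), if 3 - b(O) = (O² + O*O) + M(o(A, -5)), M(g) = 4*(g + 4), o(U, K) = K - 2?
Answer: -6300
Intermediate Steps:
Q(G) = -4*G
o(U, K) = -2 + K
M(g) = 16 + 4*g (M(g) = 4*(4 + g) = 16 + 4*g)
b(O) = 15 - 2*O² (b(O) = 3 - ((O² + O*O) + (16 + 4*(-2 - 5))) = 3 - ((O² + O²) + (16 + 4*(-7))) = 3 - (2*O² + (16 - 28)) = 3 - (2*O² - 12) = 3 - (-12 + 2*O²) = 3 + (12 - 2*O²) = 15 - 2*O²)
(9*b(-5))*Q(-5) = (9*(15 - 2*(-5)²))*(-4*(-5)) = (9*(15 - 2*25))*20 = (9*(15 - 50))*20 = (9*(-35))*20 = -315*20 = -6300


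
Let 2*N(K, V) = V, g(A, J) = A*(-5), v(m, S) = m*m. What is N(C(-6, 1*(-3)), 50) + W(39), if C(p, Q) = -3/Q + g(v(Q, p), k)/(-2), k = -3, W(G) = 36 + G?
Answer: 100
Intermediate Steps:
v(m, S) = m**2
g(A, J) = -5*A
C(p, Q) = -3/Q + 5*Q**2/2 (C(p, Q) = -3/Q - 5*Q**2/(-2) = -3/Q - 5*Q**2*(-1/2) = -3/Q + 5*Q**2/2)
N(K, V) = V/2
N(C(-6, 1*(-3)), 50) + W(39) = (1/2)*50 + (36 + 39) = 25 + 75 = 100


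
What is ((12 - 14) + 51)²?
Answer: 2401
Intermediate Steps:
((12 - 14) + 51)² = (-2 + 51)² = 49² = 2401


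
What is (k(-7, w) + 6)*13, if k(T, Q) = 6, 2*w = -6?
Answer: 156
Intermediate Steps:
w = -3 (w = (1/2)*(-6) = -3)
(k(-7, w) + 6)*13 = (6 + 6)*13 = 12*13 = 156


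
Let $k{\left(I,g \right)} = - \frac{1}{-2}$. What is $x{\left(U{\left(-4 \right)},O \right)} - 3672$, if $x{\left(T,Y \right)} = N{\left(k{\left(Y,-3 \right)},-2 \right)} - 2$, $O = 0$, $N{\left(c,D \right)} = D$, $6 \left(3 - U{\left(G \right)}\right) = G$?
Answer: $-3676$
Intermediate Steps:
$k{\left(I,g \right)} = \frac{1}{2}$ ($k{\left(I,g \right)} = \left(-1\right) \left(- \frac{1}{2}\right) = \frac{1}{2}$)
$U{\left(G \right)} = 3 - \frac{G}{6}$
$x{\left(T,Y \right)} = -4$ ($x{\left(T,Y \right)} = -2 - 2 = -4$)
$x{\left(U{\left(-4 \right)},O \right)} - 3672 = -4 - 3672 = -3676$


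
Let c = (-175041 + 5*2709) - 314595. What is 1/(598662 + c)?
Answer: 1/122571 ≈ 8.1585e-6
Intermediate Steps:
c = -476091 (c = (-175041 + 13545) - 314595 = -161496 - 314595 = -476091)
1/(598662 + c) = 1/(598662 - 476091) = 1/122571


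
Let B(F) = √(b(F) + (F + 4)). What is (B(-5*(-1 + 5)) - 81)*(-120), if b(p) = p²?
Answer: 9720 - 960*√6 ≈ 7368.5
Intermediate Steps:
B(F) = √(4 + F + F²) (B(F) = √(F² + (F + 4)) = √(F² + (4 + F)) = √(4 + F + F²))
(B(-5*(-1 + 5)) - 81)*(-120) = (√(4 - 5*(-1 + 5) + (-5*(-1 + 5))²) - 81)*(-120) = (√(4 - 5*4 + (-5*4)²) - 81)*(-120) = (√(4 - 20 + (-20)²) - 81)*(-120) = (√(4 - 20 + 400) - 81)*(-120) = (√384 - 81)*(-120) = (8*√6 - 81)*(-120) = (-81 + 8*√6)*(-120) = 9720 - 960*√6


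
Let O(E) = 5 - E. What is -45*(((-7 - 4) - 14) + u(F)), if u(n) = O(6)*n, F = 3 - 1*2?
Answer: 1170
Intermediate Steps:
F = 1 (F = 3 - 2 = 1)
u(n) = -n (u(n) = (5 - 1*6)*n = (5 - 6)*n = -n)
-45*(((-7 - 4) - 14) + u(F)) = -45*(((-7 - 4) - 14) - 1*1) = -45*((-11 - 14) - 1) = -45*(-25 - 1) = -45*(-26) = 1170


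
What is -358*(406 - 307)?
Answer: -35442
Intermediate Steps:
-358*(406 - 307) = -358*99 = -35442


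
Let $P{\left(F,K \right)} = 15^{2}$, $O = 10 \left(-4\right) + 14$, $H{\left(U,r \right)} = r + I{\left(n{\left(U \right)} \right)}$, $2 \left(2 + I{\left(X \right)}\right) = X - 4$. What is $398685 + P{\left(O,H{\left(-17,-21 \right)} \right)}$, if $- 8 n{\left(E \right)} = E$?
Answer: $398910$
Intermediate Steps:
$n{\left(E \right)} = - \frac{E}{8}$
$I{\left(X \right)} = -4 + \frac{X}{2}$ ($I{\left(X \right)} = -2 + \frac{X - 4}{2} = -2 + \frac{-4 + X}{2} = -2 + \left(-2 + \frac{X}{2}\right) = -4 + \frac{X}{2}$)
$H{\left(U,r \right)} = -4 + r - \frac{U}{16}$ ($H{\left(U,r \right)} = r + \left(-4 + \frac{\left(- \frac{1}{8}\right) U}{2}\right) = r - \left(4 + \frac{U}{16}\right) = -4 + r - \frac{U}{16}$)
$O = -26$ ($O = -40 + 14 = -26$)
$P{\left(F,K \right)} = 225$
$398685 + P{\left(O,H{\left(-17,-21 \right)} \right)} = 398685 + 225 = 398910$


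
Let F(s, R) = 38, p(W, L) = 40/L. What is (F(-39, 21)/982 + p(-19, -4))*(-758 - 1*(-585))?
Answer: 846143/491 ≈ 1723.3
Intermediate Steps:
(F(-39, 21)/982 + p(-19, -4))*(-758 - 1*(-585)) = (38/982 + 40/(-4))*(-758 - 1*(-585)) = (38*(1/982) + 40*(-1/4))*(-758 + 585) = (19/491 - 10)*(-173) = -4891/491*(-173) = 846143/491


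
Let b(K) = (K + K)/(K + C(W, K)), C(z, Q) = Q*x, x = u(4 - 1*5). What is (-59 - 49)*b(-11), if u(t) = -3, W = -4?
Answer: 108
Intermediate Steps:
x = -3
C(z, Q) = -3*Q (C(z, Q) = Q*(-3) = -3*Q)
b(K) = -1 (b(K) = (K + K)/(K - 3*K) = (2*K)/((-2*K)) = (2*K)*(-1/(2*K)) = -1)
(-59 - 49)*b(-11) = (-59 - 49)*(-1) = -108*(-1) = 108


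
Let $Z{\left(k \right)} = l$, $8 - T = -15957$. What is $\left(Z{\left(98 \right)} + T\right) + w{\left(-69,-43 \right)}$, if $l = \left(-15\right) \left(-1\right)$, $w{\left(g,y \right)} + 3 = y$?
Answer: $15934$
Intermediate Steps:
$w{\left(g,y \right)} = -3 + y$
$l = 15$
$T = 15965$ ($T = 8 - -15957 = 8 + 15957 = 15965$)
$Z{\left(k \right)} = 15$
$\left(Z{\left(98 \right)} + T\right) + w{\left(-69,-43 \right)} = \left(15 + 15965\right) - 46 = 15980 - 46 = 15934$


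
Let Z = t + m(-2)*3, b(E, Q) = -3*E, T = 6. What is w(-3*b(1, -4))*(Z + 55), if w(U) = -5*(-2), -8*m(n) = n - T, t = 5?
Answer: 630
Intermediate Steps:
m(n) = ¾ - n/8 (m(n) = -(n - 1*6)/8 = -(n - 6)/8 = -(-6 + n)/8 = ¾ - n/8)
w(U) = 10
Z = 8 (Z = 5 + (¾ - ⅛*(-2))*3 = 5 + (¾ + ¼)*3 = 5 + 1*3 = 5 + 3 = 8)
w(-3*b(1, -4))*(Z + 55) = 10*(8 + 55) = 10*63 = 630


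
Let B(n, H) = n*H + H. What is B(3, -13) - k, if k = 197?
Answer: -249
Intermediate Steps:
B(n, H) = H + H*n (B(n, H) = H*n + H = H + H*n)
B(3, -13) - k = -13*(1 + 3) - 1*197 = -13*4 - 197 = -52 - 197 = -249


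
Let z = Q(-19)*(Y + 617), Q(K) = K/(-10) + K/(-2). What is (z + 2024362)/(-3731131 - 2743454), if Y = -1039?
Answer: -10097756/32372925 ≈ -0.31192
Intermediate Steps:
Q(K) = -3*K/5 (Q(K) = K*(-⅒) + K*(-½) = -K/10 - K/2 = -3*K/5)
z = -24054/5 (z = (-⅗*(-19))*(-1039 + 617) = (57/5)*(-422) = -24054/5 ≈ -4810.8)
(z + 2024362)/(-3731131 - 2743454) = (-24054/5 + 2024362)/(-3731131 - 2743454) = (10097756/5)/(-6474585) = (10097756/5)*(-1/6474585) = -10097756/32372925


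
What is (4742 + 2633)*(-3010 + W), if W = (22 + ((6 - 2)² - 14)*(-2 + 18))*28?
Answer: -11047750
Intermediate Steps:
W = 1512 (W = (22 + (4² - 14)*16)*28 = (22 + (16 - 14)*16)*28 = (22 + 2*16)*28 = (22 + 32)*28 = 54*28 = 1512)
(4742 + 2633)*(-3010 + W) = (4742 + 2633)*(-3010 + 1512) = 7375*(-1498) = -11047750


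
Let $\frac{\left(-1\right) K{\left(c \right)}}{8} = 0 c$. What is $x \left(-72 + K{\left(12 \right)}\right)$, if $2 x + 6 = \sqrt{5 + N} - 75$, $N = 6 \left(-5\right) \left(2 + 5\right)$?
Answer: $2916 - 36 i \sqrt{205} \approx 2916.0 - 515.44 i$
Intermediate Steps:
$N = -210$ ($N = \left(-30\right) 7 = -210$)
$x = - \frac{81}{2} + \frac{i \sqrt{205}}{2}$ ($x = -3 + \frac{\sqrt{5 - 210} - 75}{2} = -3 + \frac{\sqrt{-205} - 75}{2} = -3 + \frac{i \sqrt{205} - 75}{2} = -3 + \frac{-75 + i \sqrt{205}}{2} = -3 - \left(\frac{75}{2} - \frac{i \sqrt{205}}{2}\right) = - \frac{81}{2} + \frac{i \sqrt{205}}{2} \approx -40.5 + 7.1589 i$)
$K{\left(c \right)} = 0$ ($K{\left(c \right)} = - 8 \cdot 0 c = \left(-8\right) 0 = 0$)
$x \left(-72 + K{\left(12 \right)}\right) = \left(- \frac{81}{2} + \frac{i \sqrt{205}}{2}\right) \left(-72 + 0\right) = \left(- \frac{81}{2} + \frac{i \sqrt{205}}{2}\right) \left(-72\right) = 2916 - 36 i \sqrt{205}$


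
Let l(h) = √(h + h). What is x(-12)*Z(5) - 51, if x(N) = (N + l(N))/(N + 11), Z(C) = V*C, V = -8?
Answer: -531 + 80*I*√6 ≈ -531.0 + 195.96*I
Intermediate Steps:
Z(C) = -8*C
l(h) = √2*√h (l(h) = √(2*h) = √2*√h)
x(N) = (N + √2*√N)/(11 + N) (x(N) = (N + √2*√N)/(N + 11) = (N + √2*√N)/(11 + N))
x(-12)*Z(5) - 51 = ((-12 + √2*√(-12))/(11 - 12))*(-8*5) - 51 = ((-12 + √2*(2*I*√3))/(-1))*(-40) - 51 = -(-12 + 2*I*√6)*(-40) - 51 = (12 - 2*I*√6)*(-40) - 51 = (-480 + 80*I*√6) - 51 = -531 + 80*I*√6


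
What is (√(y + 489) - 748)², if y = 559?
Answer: 560552 - 2992*√262 ≈ 5.1212e+5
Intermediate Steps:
(√(y + 489) - 748)² = (√(559 + 489) - 748)² = (√1048 - 748)² = (2*√262 - 748)² = (-748 + 2*√262)²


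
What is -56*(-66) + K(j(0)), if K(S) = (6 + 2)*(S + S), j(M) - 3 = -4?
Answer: 3680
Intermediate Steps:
j(M) = -1 (j(M) = 3 - 4 = -1)
K(S) = 16*S (K(S) = 8*(2*S) = 16*S)
-56*(-66) + K(j(0)) = -56*(-66) + 16*(-1) = 3696 - 16 = 3680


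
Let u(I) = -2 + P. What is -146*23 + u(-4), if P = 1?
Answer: -3359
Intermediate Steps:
u(I) = -1 (u(I) = -2 + 1 = -1)
-146*23 + u(-4) = -146*23 - 1 = -3358 - 1 = -3359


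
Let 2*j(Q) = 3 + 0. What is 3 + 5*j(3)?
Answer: 21/2 ≈ 10.500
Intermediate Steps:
j(Q) = 3/2 (j(Q) = (3 + 0)/2 = (1/2)*3 = 3/2)
3 + 5*j(3) = 3 + 5*(3/2) = 3 + 15/2 = 21/2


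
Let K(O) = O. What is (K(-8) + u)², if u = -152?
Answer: 25600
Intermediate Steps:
(K(-8) + u)² = (-8 - 152)² = (-160)² = 25600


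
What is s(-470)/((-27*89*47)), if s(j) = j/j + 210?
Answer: -211/112941 ≈ -0.0018682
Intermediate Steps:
s(j) = 211 (s(j) = 1 + 210 = 211)
s(-470)/((-27*89*47)) = 211/((-27*89*47)) = 211/((-2403*47)) = 211/(-112941) = 211*(-1/112941) = -211/112941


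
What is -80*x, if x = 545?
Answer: -43600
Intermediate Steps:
-80*x = -80*545 = -43600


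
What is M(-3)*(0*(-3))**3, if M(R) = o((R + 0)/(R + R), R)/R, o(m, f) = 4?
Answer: 0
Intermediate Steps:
M(R) = 4/R
M(-3)*(0*(-3))**3 = (4/(-3))*(0*(-3))**3 = (4*(-1/3))*0**3 = -4/3*0 = 0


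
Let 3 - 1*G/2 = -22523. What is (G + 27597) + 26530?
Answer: 99179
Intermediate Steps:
G = 45052 (G = 6 - 2*(-22523) = 6 + 45046 = 45052)
(G + 27597) + 26530 = (45052 + 27597) + 26530 = 72649 + 26530 = 99179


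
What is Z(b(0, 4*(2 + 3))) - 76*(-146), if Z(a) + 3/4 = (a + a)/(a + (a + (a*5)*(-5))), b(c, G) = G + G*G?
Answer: 1020755/92 ≈ 11095.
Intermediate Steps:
b(c, G) = G + G²
Z(a) = -77/92 (Z(a) = -¾ + (a + a)/(a + (a + (a*5)*(-5))) = -¾ + (2*a)/(a + (a + (5*a)*(-5))) = -¾ + (2*a)/(a + (a - 25*a)) = -¾ + (2*a)/(a - 24*a) = -¾ + (2*a)/((-23*a)) = -¾ + (2*a)*(-1/(23*a)) = -¾ - 2/23 = -77/92)
Z(b(0, 4*(2 + 3))) - 76*(-146) = -77/92 - 76*(-146) = -77/92 + 11096 = 1020755/92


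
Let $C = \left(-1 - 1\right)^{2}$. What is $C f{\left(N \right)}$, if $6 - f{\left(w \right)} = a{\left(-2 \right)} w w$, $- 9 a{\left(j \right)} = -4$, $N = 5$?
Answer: $- \frac{184}{9} \approx -20.444$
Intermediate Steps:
$a{\left(j \right)} = \frac{4}{9}$ ($a{\left(j \right)} = \left(- \frac{1}{9}\right) \left(-4\right) = \frac{4}{9}$)
$C = 4$ ($C = \left(-2\right)^{2} = 4$)
$f{\left(w \right)} = 6 - \frac{4 w^{2}}{9}$ ($f{\left(w \right)} = 6 - \frac{4 w}{9} w = 6 - \frac{4 w^{2}}{9}$)
$C f{\left(N \right)} = 4 \left(6 - \frac{4 \cdot 5^{2}}{9}\right) = 4 \left(6 - \frac{100}{9}\right) = 4 \left(- \frac{46}{9}\right) = - \frac{184}{9}$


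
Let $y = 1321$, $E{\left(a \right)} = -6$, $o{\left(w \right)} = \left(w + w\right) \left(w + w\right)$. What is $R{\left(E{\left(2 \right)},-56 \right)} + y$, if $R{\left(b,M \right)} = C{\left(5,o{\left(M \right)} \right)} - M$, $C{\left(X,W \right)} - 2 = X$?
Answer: $1384$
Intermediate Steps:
$o{\left(w \right)} = 4 w^{2}$ ($o{\left(w \right)} = 2 w 2 w = 4 w^{2}$)
$C{\left(X,W \right)} = 2 + X$
$R{\left(b,M \right)} = 7 - M$ ($R{\left(b,M \right)} = \left(2 + 5\right) - M = 7 - M$)
$R{\left(E{\left(2 \right)},-56 \right)} + y = \left(7 - -56\right) + 1321 = \left(7 + 56\right) + 1321 = 63 + 1321 = 1384$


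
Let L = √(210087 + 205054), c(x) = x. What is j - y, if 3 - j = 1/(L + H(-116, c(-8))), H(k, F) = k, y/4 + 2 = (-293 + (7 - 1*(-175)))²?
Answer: -19792225121/401685 - √415141/401685 ≈ -49273.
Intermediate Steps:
L = √415141 ≈ 644.31
y = 49276 (y = -8 + 4*(-293 + (7 - 1*(-175)))² = -8 + 4*(-293 + (7 + 175))² = -8 + 4*(-293 + 182)² = -8 + 4*(-111)² = -8 + 4*12321 = -8 + 49284 = 49276)
j = 3 - 1/(-116 + √415141) (j = 3 - 1/(√415141 - 116) = 3 - 1/(-116 + √415141) ≈ 2.9981)
j - y = (1204939/401685 - √415141/401685) - 1*49276 = (1204939/401685 - √415141/401685) - 49276 = -19792225121/401685 - √415141/401685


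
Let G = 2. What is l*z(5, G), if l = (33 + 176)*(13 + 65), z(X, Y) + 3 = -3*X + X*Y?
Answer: -130416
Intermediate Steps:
z(X, Y) = -3 - 3*X + X*Y (z(X, Y) = -3 + (-3*X + X*Y) = -3 - 3*X + X*Y)
l = 16302 (l = 209*78 = 16302)
l*z(5, G) = 16302*(-3 - 3*5 + 5*2) = 16302*(-3 - 15 + 10) = 16302*(-8) = -130416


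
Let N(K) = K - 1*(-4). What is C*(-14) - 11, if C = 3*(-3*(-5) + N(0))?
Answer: -809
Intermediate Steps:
N(K) = 4 + K (N(K) = K + 4 = 4 + K)
C = 57 (C = 3*(-3*(-5) + (4 + 0)) = 3*(15 + 4) = 3*19 = 57)
C*(-14) - 11 = 57*(-14) - 11 = -798 - 11 = -809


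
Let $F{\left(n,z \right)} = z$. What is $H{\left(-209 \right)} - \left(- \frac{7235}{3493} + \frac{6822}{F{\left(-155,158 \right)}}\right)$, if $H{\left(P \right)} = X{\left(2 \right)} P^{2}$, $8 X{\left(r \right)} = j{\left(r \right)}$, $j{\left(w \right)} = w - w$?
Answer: $- \frac{11343058}{275947} \approx -41.106$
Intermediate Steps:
$j{\left(w \right)} = 0$
$X{\left(r \right)} = 0$ ($X{\left(r \right)} = \frac{1}{8} \cdot 0 = 0$)
$H{\left(P \right)} = 0$ ($H{\left(P \right)} = 0 P^{2} = 0$)
$H{\left(-209 \right)} - \left(- \frac{7235}{3493} + \frac{6822}{F{\left(-155,158 \right)}}\right) = 0 - \left(- \frac{7235}{3493} + \frac{6822}{158}\right) = 0 - \left(\left(-7235\right) \frac{1}{3493} + 6822 \cdot \frac{1}{158}\right) = 0 - \left(- \frac{7235}{3493} + \frac{3411}{79}\right) = 0 - \frac{11343058}{275947} = - \frac{11343058}{275947}$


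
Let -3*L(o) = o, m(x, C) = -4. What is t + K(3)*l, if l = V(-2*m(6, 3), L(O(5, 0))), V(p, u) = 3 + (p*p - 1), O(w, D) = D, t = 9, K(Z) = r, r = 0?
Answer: 9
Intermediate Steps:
K(Z) = 0
L(o) = -o/3
V(p, u) = 2 + p² (V(p, u) = 3 + (p² - 1) = 3 + (-1 + p²) = 2 + p²)
l = 66 (l = 2 + (-2*(-4))² = 2 + 8² = 2 + 64 = 66)
t + K(3)*l = 9 + 0*66 = 9 + 0 = 9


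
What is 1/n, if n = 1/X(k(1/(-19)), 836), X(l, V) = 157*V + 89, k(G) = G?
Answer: 131341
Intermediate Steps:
X(l, V) = 89 + 157*V
n = 1/131341 (n = 1/(89 + 157*836) = 1/(89 + 131252) = 1/131341 ≈ 7.6138e-6)
1/n = 1/(1/131341) = 131341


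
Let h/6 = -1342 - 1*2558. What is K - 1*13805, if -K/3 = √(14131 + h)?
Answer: -13805 - 3*I*√9269 ≈ -13805.0 - 288.83*I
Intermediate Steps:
h = -23400 (h = 6*(-1342 - 1*2558) = 6*(-1342 - 2558) = 6*(-3900) = -23400)
K = -3*I*√9269 (K = -3*√(14131 - 23400) = -3*I*√9269 ≈ -288.83*I)
K - 1*13805 = -3*I*√9269 - 1*13805 = -3*I*√9269 - 13805 = -13805 - 3*I*√9269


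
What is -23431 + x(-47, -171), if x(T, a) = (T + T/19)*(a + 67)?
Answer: -347429/19 ≈ -18286.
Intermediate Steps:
x(T, a) = 20*T*(67 + a)/19 (x(T, a) = (T + T*(1/19))*(67 + a) = (T + T/19)*(67 + a) = (20*T/19)*(67 + a) = 20*T*(67 + a)/19)
-23431 + x(-47, -171) = -23431 + (20/19)*(-47)*(67 - 171) = -23431 + (20/19)*(-47)*(-104) = -23431 + 97760/19 = -347429/19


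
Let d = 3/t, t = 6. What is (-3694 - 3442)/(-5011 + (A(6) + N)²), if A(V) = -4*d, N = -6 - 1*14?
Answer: 7136/4527 ≈ 1.5763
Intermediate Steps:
N = -20 (N = -6 - 14 = -20)
d = ½ (d = 3/6 = 3*(⅙) = ½ ≈ 0.50000)
A(V) = -2 (A(V) = -4*½ = -2)
(-3694 - 3442)/(-5011 + (A(6) + N)²) = (-3694 - 3442)/(-5011 + (-2 - 20)²) = -7136/(-5011 + (-22)²) = -7136/(-5011 + 484) = -7136/(-4527) = -7136*(-1/4527) = 7136/4527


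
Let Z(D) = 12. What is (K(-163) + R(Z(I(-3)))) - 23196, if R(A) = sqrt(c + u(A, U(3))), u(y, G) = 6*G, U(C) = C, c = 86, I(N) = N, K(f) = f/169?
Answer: -3920287/169 + 2*sqrt(26) ≈ -23187.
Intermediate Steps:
K(f) = f/169 (K(f) = f*(1/169) = f/169)
R(A) = 2*sqrt(26) (R(A) = sqrt(86 + 6*3) = sqrt(86 + 18) = sqrt(104) = 2*sqrt(26))
(K(-163) + R(Z(I(-3)))) - 23196 = ((1/169)*(-163) + 2*sqrt(26)) - 23196 = (-163/169 + 2*sqrt(26)) - 23196 = -3920287/169 + 2*sqrt(26)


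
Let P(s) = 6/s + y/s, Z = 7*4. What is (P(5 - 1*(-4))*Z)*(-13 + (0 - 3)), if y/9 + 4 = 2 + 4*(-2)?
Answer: 12544/3 ≈ 4181.3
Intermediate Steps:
y = -90 (y = -36 + 9*(2 + 4*(-2)) = -36 + 9*(2 - 8) = -36 + 9*(-6) = -36 - 54 = -90)
Z = 28
P(s) = -84/s (P(s) = 6/s - 90/s = -84/s)
(P(5 - 1*(-4))*Z)*(-13 + (0 - 3)) = (-84/(5 - 1*(-4))*28)*(-13 + (0 - 3)) = (-84/(5 + 4)*28)*(-13 - 3) = (-84/9*28)*(-16) = (-84*1/9*28)*(-16) = -28/3*28*(-16) = -784/3*(-16) = 12544/3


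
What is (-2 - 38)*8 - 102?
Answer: -422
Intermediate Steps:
(-2 - 38)*8 - 102 = -40*8 - 102 = -320 - 102 = -422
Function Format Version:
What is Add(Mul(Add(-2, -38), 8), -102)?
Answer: -422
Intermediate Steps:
Add(Mul(Add(-2, -38), 8), -102) = Add(Mul(-40, 8), -102) = Add(-320, -102) = -422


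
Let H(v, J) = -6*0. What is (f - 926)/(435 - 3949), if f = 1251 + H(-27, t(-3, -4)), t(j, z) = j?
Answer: -325/3514 ≈ -0.092487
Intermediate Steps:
H(v, J) = 0
f = 1251 (f = 1251 + 0 = 1251)
(f - 926)/(435 - 3949) = (1251 - 926)/(435 - 3949) = 325/(-3514) = 325*(-1/3514) = -325/3514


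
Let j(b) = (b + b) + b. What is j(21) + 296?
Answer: 359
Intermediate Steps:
j(b) = 3*b (j(b) = 2*b + b = 3*b)
j(21) + 296 = 3*21 + 296 = 63 + 296 = 359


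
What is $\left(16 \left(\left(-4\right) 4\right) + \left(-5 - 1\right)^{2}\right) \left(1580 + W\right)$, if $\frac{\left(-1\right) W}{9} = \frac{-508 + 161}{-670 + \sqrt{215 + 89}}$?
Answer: $- \frac{4318656650}{12461} + \frac{76340 \sqrt{19}}{12461} \approx -3.4655 \cdot 10^{5}$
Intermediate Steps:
$W = \frac{3123}{-670 + 4 \sqrt{19}}$ ($W = - 9 \frac{-508 + 161}{-670 + \sqrt{215 + 89}} = - 9 \left(- \frac{347}{-670 + \sqrt{304}}\right) = - 9 \left(- \frac{347}{-670 + 4 \sqrt{19}}\right) = \frac{3123}{-670 + 4 \sqrt{19}} \approx -4.7857$)
$\left(16 \left(\left(-4\right) 4\right) + \left(-5 - 1\right)^{2}\right) \left(1580 + W\right) = \left(16 \left(\left(-4\right) 4\right) + \left(-5 - 1\right)^{2}\right) \left(1580 - \left(\frac{116245}{24922} + \frac{347 \sqrt{19}}{12461}\right)\right) = \left(16 \left(-16\right) + \left(-6\right)^{2}\right) \left(\frac{39260515}{24922} - \frac{347 \sqrt{19}}{12461}\right) = \left(-256 + 36\right) \left(\frac{39260515}{24922} - \frac{347 \sqrt{19}}{12461}\right) = - 220 \left(\frac{39260515}{24922} - \frac{347 \sqrt{19}}{12461}\right) = - \frac{4318656650}{12461} + \frac{76340 \sqrt{19}}{12461}$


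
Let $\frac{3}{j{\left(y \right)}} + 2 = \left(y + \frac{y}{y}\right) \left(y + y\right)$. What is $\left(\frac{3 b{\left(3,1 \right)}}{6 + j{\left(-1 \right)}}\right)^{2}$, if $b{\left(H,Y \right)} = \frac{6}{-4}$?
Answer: $1$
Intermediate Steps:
$j{\left(y \right)} = \frac{3}{-2 + 2 y \left(1 + y\right)}$ ($j{\left(y \right)} = \frac{3}{-2 + \left(y + \frac{y}{y}\right) \left(y + y\right)} = \frac{3}{-2 + \left(y + 1\right) 2 y} = \frac{3}{-2 + \left(1 + y\right) 2 y} = \frac{3}{-2 + 2 y \left(1 + y\right)}$)
$b{\left(H,Y \right)} = - \frac{3}{2}$ ($b{\left(H,Y \right)} = 6 \left(- \frac{1}{4}\right) = - \frac{3}{2}$)
$\left(\frac{3 b{\left(3,1 \right)}}{6 + j{\left(-1 \right)}}\right)^{2} = \left(\frac{3 \left(- \frac{3}{2}\right)}{6 + \frac{3}{2 \left(-1 - 1 + \left(-1\right)^{2}\right)}}\right)^{2} = \left(- \frac{9}{2 \left(6 + \frac{3}{2 \left(-1 - 1 + 1\right)}\right)}\right)^{2} = \left(- \frac{9}{2 \left(6 + \frac{3}{2 \left(-1\right)}\right)}\right)^{2} = \left(- \frac{9}{2 \left(6 + \frac{3}{2} \left(-1\right)\right)}\right)^{2} = \left(- \frac{9}{2 \left(6 - \frac{3}{2}\right)}\right)^{2} = \left(- \frac{9}{2 \cdot \frac{9}{2}}\right)^{2} = \left(\left(- \frac{9}{2}\right) \frac{2}{9}\right)^{2} = \left(-1\right)^{2} = 1$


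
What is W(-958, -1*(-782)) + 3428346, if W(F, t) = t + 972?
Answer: 3430100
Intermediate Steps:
W(F, t) = 972 + t
W(-958, -1*(-782)) + 3428346 = (972 - 1*(-782)) + 3428346 = (972 + 782) + 3428346 = 1754 + 3428346 = 3430100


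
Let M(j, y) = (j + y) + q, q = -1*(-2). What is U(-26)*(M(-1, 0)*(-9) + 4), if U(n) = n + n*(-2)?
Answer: -130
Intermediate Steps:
U(n) = -n (U(n) = n - 2*n = -n)
q = 2
M(j, y) = 2 + j + y (M(j, y) = (j + y) + 2 = 2 + j + y)
U(-26)*(M(-1, 0)*(-9) + 4) = (-1*(-26))*((2 - 1 + 0)*(-9) + 4) = 26*(1*(-9) + 4) = 26*(-9 + 4) = 26*(-5) = -130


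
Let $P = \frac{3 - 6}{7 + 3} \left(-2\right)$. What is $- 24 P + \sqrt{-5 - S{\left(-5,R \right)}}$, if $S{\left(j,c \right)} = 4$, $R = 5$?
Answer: $- \frac{72}{5} + 3 i \approx -14.4 + 3.0 i$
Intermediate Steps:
$P = \frac{3}{5}$ ($P = - \frac{3}{10} \left(-2\right) = \left(-3\right) \frac{1}{10} \left(-2\right) = \left(- \frac{3}{10}\right) \left(-2\right) = \frac{3}{5} \approx 0.6$)
$- 24 P + \sqrt{-5 - S{\left(-5,R \right)}} = \left(-24\right) \frac{3}{5} + \sqrt{-5 - 4} = - \frac{72}{5} + \sqrt{-5 - 4} = - \frac{72}{5} + \sqrt{-9} = - \frac{72}{5} + 3 i$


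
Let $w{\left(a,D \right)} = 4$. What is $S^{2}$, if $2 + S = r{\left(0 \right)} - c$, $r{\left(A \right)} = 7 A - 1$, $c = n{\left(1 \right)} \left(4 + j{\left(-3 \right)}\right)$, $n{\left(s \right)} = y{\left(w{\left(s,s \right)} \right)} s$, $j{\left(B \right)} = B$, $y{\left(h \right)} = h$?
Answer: $49$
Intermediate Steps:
$n{\left(s \right)} = 4 s$
$c = 4$ ($c = 4 \cdot 1 \left(4 - 3\right) = 4 \cdot 1 = 4$)
$r{\left(A \right)} = -1 + 7 A$
$S = -7$ ($S = -2 + \left(\left(-1 + 7 \cdot 0\right) - 4\right) = -2 + \left(\left(-1 + 0\right) - 4\right) = -2 - 5 = -7$)
$S^{2} = \left(-7\right)^{2} = 49$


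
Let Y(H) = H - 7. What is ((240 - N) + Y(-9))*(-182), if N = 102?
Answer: -22204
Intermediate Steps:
Y(H) = -7 + H
((240 - N) + Y(-9))*(-182) = ((240 - 1*102) + (-7 - 9))*(-182) = ((240 - 102) - 16)*(-182) = (138 - 16)*(-182) = 122*(-182) = -22204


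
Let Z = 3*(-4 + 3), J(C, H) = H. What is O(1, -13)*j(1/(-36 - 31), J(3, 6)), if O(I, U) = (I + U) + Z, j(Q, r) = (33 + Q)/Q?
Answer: 33150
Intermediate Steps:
Z = -3 (Z = 3*(-1) = -3)
j(Q, r) = (33 + Q)/Q
O(I, U) = -3 + I + U (O(I, U) = (I + U) - 3 = -3 + I + U)
O(1, -13)*j(1/(-36 - 31), J(3, 6)) = (-3 + 1 - 13)*((33 + 1/(-36 - 31))/(1/(-36 - 31))) = -15*(33 + 1/(-67))/(1/(-67)) = -15*(33 - 1/67)/(-1/67) = -(-1005)*2210/67 = -15*(-2210) = 33150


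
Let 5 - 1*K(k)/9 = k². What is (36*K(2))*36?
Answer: 11664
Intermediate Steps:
K(k) = 45 - 9*k²
(36*K(2))*36 = (36*(45 - 9*2²))*36 = (36*(45 - 9*4))*36 = (36*(45 - 36))*36 = (36*9)*36 = 324*36 = 11664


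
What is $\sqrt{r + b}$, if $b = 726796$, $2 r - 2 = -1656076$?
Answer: $3 i \sqrt{11249} \approx 318.18 i$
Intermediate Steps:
$r = -828037$ ($r = 1 + \frac{1}{2} \left(-1656076\right) = 1 - 828038 = -828037$)
$\sqrt{r + b} = \sqrt{-828037 + 726796} = \sqrt{-101241} = 3 i \sqrt{11249}$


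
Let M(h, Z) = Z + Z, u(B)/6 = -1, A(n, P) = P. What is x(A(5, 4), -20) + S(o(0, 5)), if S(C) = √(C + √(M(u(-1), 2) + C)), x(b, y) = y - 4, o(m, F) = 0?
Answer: -24 + √2 ≈ -22.586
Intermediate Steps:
u(B) = -6 (u(B) = 6*(-1) = -6)
M(h, Z) = 2*Z
x(b, y) = -4 + y
S(C) = √(C + √(4 + C)) (S(C) = √(C + √(2*2 + C)) = √(C + √(4 + C)))
x(A(5, 4), -20) + S(o(0, 5)) = (-4 - 20) + √(0 + √(4 + 0)) = -24 + √(0 + √4) = -24 + √(0 + 2) = -24 + √2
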